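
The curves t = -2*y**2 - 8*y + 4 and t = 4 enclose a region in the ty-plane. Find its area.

Both boundary curves give t as a function of y, so integrate with respect to y. Setting them equal: -2*y**2 - 8*y = 0, i.e. -2*y*(y + 4) = 0, so they meet at y = -4, 0.
For y in [-4, 0], t = -2*y**2 - 8*y + 4 is on the right; area = ∫[-4,0] (-2*y**2 - 8*y) dy = 64/3.

64/3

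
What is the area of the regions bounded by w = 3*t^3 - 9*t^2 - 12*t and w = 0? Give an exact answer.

393/4

Set the curves equal: 3*t^3 - 9*t^2 - 12*t = 0, so 3*t^3 - 9*t^2 - 12*t = 0, which factors as 3*t*(t - 4)*(t + 1) = 0. The curves meet at t = -1, 0, 4.
On [-1, 0], w = 3*t^3 - 9*t^2 - 12*t is on top; that piece has area ∫[-1,0] (3*t^3 - 9*t^2 - 12*t) dt = 9/4.
On [0, 4], w = 0 is on top; that piece has area ∫[0,4] (-(3*t^3 - 9*t^2 - 12*t)) dt = 96.
Total enclosed area = 9/4 + 96 = 393/4.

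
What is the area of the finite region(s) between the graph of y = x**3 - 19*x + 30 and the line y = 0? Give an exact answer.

The curve meets the x-axis where x**3 - 19*x + 30 = 0, i.e. (x - 3)*(x - 2)*(x + 5) = 0, at x = -5, 2, 3.
On [-5, 2] the curve lies above the axis; ∫[-5,2] (x**3 - 19*x + 30) dx = 1029/4, giving area 1029/4.
On [2, 3] the curve lies below the axis; ∫[2,3] (x**3 - 19*x + 30) dx = -5/4, giving area 5/4.
Total area = 1029/4 + 5/4 = 517/2.

517/2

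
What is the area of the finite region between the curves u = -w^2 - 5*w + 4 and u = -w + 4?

Both boundary curves give u as a function of w, so integrate with respect to w. Setting them equal: -w^2 - 4*w = 0, i.e. -w*(w + 4) = 0, so they meet at w = -4, 0.
For w in [-4, 0], u = -w^2 - 5*w + 4 is on the right; area = ∫[-4,0] (-w^2 - 4*w) dw = 32/3.

32/3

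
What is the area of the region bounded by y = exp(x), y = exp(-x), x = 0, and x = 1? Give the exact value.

On [0, 1], (exp(x)) - (exp(-x)) = exp(x) - exp(-x) is ≥ 0 throughout, so the area is a single integral of |exp(x) - exp(-x)|.
∫[0,1] (exp(x) - exp(-x)) dx = -2 + exp(-1) + exp(1).

-2 + exp(-1) + exp(1)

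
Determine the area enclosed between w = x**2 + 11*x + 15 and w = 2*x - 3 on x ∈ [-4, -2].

The difference (x**2 + 11*x + 15) - (2*x - 3) = x**2 + 9*x + 18 changes sign at x = -3 inside [-4, -2], so split the integral there.
∫[-4,-3] (x**2 + 9*x + 18) dx = -7/6; the area of that piece is 7/6.
∫[-3,-2] (x**2 + 9*x + 18) dx = 11/6.
Total area = 7/6 + 11/6 = 3.

3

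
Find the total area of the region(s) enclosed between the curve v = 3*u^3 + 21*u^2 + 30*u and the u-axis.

253/4

The curve meets the u-axis where 3*u^3 + 21*u^2 + 30*u = 0, i.e. 3*u*(u + 2)*(u + 5) = 0, at u = -5, -2, 0.
On [-5, -2] the curve lies above the axis; ∫[-5,-2] (3*u^3 + 21*u^2 + 30*u) du = 189/4, giving area 189/4.
On [-2, 0] the curve lies below the axis; ∫[-2,0] (3*u^3 + 21*u^2 + 30*u) du = -16, giving area 16.
Total area = 189/4 + 16 = 253/4.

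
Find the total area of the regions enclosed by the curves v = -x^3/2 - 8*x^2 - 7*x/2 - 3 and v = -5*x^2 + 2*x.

1/4

Set the curves equal: -x^3/2 - 8*x^2 - 7*x/2 - 3 = -5*x^2 + 2*x, so -x^3/2 - 3*x^2 - 11*x/2 - 3 = 0, which factors as -(x + 1)*(x + 2)*(x + 3)/2 = 0. The curves meet at x = -3, -2, -1.
On [-3, -2], v = -5*x^2 + 2*x is on top; that piece has area ∫[-3,-2] (-(-x^3/2 - 3*x^2 - 11*x/2 - 3)) dx = 1/8.
On [-2, -1], v = -x^3/2 - 8*x^2 - 7*x/2 - 3 is on top; that piece has area ∫[-2,-1] (-x^3/2 - 3*x^2 - 11*x/2 - 3) dx = 1/8.
Total enclosed area = 1/8 + 1/8 = 1/4.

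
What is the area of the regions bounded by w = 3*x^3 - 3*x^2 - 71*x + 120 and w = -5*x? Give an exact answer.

3901/4

Set the curves equal: 3*x^3 - 3*x^2 - 71*x + 120 = -5*x, so 3*x^3 - 3*x^2 - 66*x + 120 = 0, which factors as 3*(x - 4)*(x - 2)*(x + 5) = 0. The curves meet at x = -5, 2, 4.
On [-5, 2], w = 3*x^3 - 3*x^2 - 71*x + 120 is on top; that piece has area ∫[-5,2] (3*x^3 - 3*x^2 - 66*x + 120) dx = 3773/4.
On [2, 4], w = -5*x is on top; that piece has area ∫[2,4] (-(3*x^3 - 3*x^2 - 66*x + 120)) dx = 32.
Total enclosed area = 3773/4 + 32 = 3901/4.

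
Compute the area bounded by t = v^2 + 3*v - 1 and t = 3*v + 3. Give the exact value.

32/3

Both boundary curves give t as a function of v, so integrate with respect to v. Setting them equal: v^2 - 4 = 0, i.e. (v - 2)*(v + 2) = 0, so they meet at v = -2, 2.
For v in [-2, 2], t = v^2 + 3*v - 1 is on the left; area = ∫[-2,2] (-(v^2 - 4)) dv = 32/3.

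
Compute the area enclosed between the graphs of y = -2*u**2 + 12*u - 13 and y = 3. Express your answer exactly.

Set the curves equal: -2*u**2 + 12*u - 13 = 3, so -2*u**2 + 12*u - 16 = 0, which factors as -2*(u - 4)*(u - 2) = 0. The curves meet at u = 2, 4.
On [2, 4], y = -2*u**2 + 12*u - 13 is on top; that piece has area ∫[2,4] (-2*u**2 + 12*u - 16) du = 8/3.

8/3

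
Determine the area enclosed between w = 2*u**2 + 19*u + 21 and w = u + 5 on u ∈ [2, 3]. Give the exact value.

On [2, 3], (2*u**2 + 19*u + 21) - (u + 5) = 2*u**2 + 18*u + 16 is ≥ 0 throughout, so the area is a single integral of |2*u**2 + 18*u + 16|.
∫[2,3] (2*u**2 + 18*u + 16) du = 221/3.

221/3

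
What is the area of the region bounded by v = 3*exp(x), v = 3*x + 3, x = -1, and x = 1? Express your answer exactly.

On [-1, 1], (3*exp(x)) - (3*x + 3) = -3*x + 3*exp(x) - 3 is ≥ 0 throughout, so the area is a single integral of |-3*x + 3*exp(x) - 3|.
∫[-1,1] (-3*x + 3*exp(x) - 3) dx = -6 - 3*exp(-1) + 3*exp(1).

-6 - 3*exp(-1) + 3*exp(1)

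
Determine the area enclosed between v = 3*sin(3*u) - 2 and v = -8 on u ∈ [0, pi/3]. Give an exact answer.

2 + 2*pi

On [0, pi/3], (3*sin(3*u) - 2) - (-8) = 3*sin(3*u) + 6 is ≥ 0 throughout, so the area is a single integral of |3*sin(3*u) + 6|.
∫[0,pi/3] (3*sin(3*u) + 6) du = 2 + 2*pi.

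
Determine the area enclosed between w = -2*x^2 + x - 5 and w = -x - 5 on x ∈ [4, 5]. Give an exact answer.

95/3

On [4, 5], (-2*x^2 + x - 5) - (-x - 5) = -2*x^2 + 2*x is ≤ 0 throughout, so the area is a single integral of |-2*x^2 + 2*x|.
∫[4,5] (-2*x^2 + 2*x) dx = -95/3; the area of that piece is 95/3.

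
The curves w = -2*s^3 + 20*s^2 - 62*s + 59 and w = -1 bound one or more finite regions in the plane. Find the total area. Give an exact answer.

37/6

Set the curves equal: -2*s^3 + 20*s^2 - 62*s + 59 = -1, so -2*s^3 + 20*s^2 - 62*s + 60 = 0, which factors as -2*(s - 5)*(s - 3)*(s - 2) = 0. The curves meet at s = 2, 3, 5.
On [2, 3], w = -1 is on top; that piece has area ∫[2,3] (-(-2*s^3 + 20*s^2 - 62*s + 60)) ds = 5/6.
On [3, 5], w = -2*s^3 + 20*s^2 - 62*s + 59 is on top; that piece has area ∫[3,5] (-2*s^3 + 20*s^2 - 62*s + 60) ds = 16/3.
Total enclosed area = 5/6 + 16/3 = 37/6.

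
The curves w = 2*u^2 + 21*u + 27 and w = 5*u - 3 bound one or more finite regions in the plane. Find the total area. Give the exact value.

8/3

Set the curves equal: 2*u^2 + 21*u + 27 = 5*u - 3, so 2*u^2 + 16*u + 30 = 0, which factors as 2*(u + 3)*(u + 5) = 0. The curves meet at u = -5, -3.
On [-5, -3], w = 5*u - 3 is on top; that piece has area ∫[-5,-3] (-(2*u^2 + 16*u + 30)) du = 8/3.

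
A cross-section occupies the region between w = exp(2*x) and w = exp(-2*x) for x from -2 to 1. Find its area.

-2 + exp(-4)/2 + exp(-2)/2 + exp(2)/2 + exp(4)/2

The difference (exp(2*x)) - (exp(-2*x)) = exp(2*x) - exp(-2*x) changes sign at x = 0 inside [-2, 1], so split the integral there.
∫[-2,0] (exp(2*x) - exp(-2*x)) dx = -exp(4)/2 - exp(-4)/2 + 1; the area of that piece is -1 + exp(-4)/2 + exp(4)/2.
∫[0,1] (exp(2*x) - exp(-2*x)) dx = -1 + exp(-2)/2 + exp(2)/2.
Total area = (-1 + exp(-4)/2 + exp(4)/2) + (-1 + exp(-2)/2 + exp(2)/2) = -2 + exp(-4)/2 + exp(-2)/2 + exp(2)/2 + exp(4)/2.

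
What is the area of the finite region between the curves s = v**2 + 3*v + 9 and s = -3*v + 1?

Both boundary curves give s as a function of v, so integrate with respect to v. Setting them equal: v**2 + 6*v + 8 = 0, i.e. (v + 2)*(v + 4) = 0, so they meet at v = -4, -2.
For v in [-4, -2], s = v**2 + 3*v + 9 is on the left; area = ∫[-4,-2] (-(v**2 + 6*v + 8)) dv = 4/3.

4/3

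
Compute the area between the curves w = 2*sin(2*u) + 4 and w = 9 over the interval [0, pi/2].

-2 + 5*pi/2

On [0, pi/2], (2*sin(2*u) + 4) - (9) = 2*sin(2*u) - 5 is ≤ 0 throughout, so the area is a single integral of |2*sin(2*u) - 5|.
∫[0,pi/2] (2*sin(2*u) - 5) du = 2 - 5*pi/2; the area of that piece is -2 + 5*pi/2.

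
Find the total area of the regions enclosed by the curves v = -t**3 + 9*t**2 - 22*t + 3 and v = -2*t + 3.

Set the curves equal: -t**3 + 9*t**2 - 22*t + 3 = -2*t + 3, so -t**3 + 9*t**2 - 20*t = 0, which factors as -t*(t - 5)*(t - 4) = 0. The curves meet at t = 0, 4, 5.
On [0, 4], v = -2*t + 3 is on top; that piece has area ∫[0,4] (-(-t**3 + 9*t**2 - 20*t)) dt = 32.
On [4, 5], v = -t**3 + 9*t**2 - 22*t + 3 is on top; that piece has area ∫[4,5] (-t**3 + 9*t**2 - 20*t) dt = 3/4.
Total enclosed area = 32 + 3/4 = 131/4.

131/4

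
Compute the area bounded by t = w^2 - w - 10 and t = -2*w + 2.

Both boundary curves give t as a function of w, so integrate with respect to w. Setting them equal: w^2 + w - 12 = 0, i.e. (w - 3)*(w + 4) = 0, so they meet at w = -4, 3.
For w in [-4, 3], t = w^2 - w - 10 is on the left; area = ∫[-4,3] (-(w^2 + w - 12)) dw = 343/6.

343/6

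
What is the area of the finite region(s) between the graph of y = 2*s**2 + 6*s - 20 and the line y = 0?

The curve meets the s-axis where 2*s**2 + 6*s - 20 = 0, i.e. 2*(s - 2)*(s + 5) = 0, at s = -5, 2.
On [-5, 2] the curve lies below the axis; ∫[-5,2] (2*s**2 + 6*s - 20) ds = -343/3, giving area 343/3.

343/3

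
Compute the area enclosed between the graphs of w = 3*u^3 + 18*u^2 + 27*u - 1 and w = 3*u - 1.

Set the curves equal: 3*u^3 + 18*u^2 + 27*u - 1 = 3*u - 1, so 3*u^3 + 18*u^2 + 24*u = 0, which factors as 3*u*(u + 2)*(u + 4) = 0. The curves meet at u = -4, -2, 0.
On [-4, -2], w = 3*u^3 + 18*u^2 + 27*u - 1 is on top; that piece has area ∫[-4,-2] (3*u^3 + 18*u^2 + 24*u) du = 12.
On [-2, 0], w = 3*u - 1 is on top; that piece has area ∫[-2,0] (-(3*u^3 + 18*u^2 + 24*u)) du = 12.
Total enclosed area = 12 + 12 = 24.

24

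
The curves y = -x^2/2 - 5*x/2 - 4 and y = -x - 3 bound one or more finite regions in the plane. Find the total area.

1/12

Set the curves equal: -x^2/2 - 5*x/2 - 4 = -x - 3, so -x^2/2 - 3*x/2 - 1 = 0, which factors as -(x + 1)*(x + 2)/2 = 0. The curves meet at x = -2, -1.
On [-2, -1], y = -x^2/2 - 5*x/2 - 4 is on top; that piece has area ∫[-2,-1] (-x^2/2 - 3*x/2 - 1) dx = 1/12.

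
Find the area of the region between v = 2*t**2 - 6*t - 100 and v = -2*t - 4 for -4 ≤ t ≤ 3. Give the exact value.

On [-4, 3], (2*t**2 - 6*t - 100) - (-2*t - 4) = 2*t**2 - 4*t - 96 is ≤ 0 throughout, so the area is a single integral of |2*t**2 - 4*t - 96|.
∫[-4,3] (2*t**2 - 4*t - 96) dt = -1792/3; the area of that piece is 1792/3.

1792/3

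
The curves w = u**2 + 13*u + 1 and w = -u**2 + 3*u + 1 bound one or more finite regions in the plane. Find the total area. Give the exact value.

Set the curves equal: u**2 + 13*u + 1 = -u**2 + 3*u + 1, so 2*u**2 + 10*u = 0, which factors as 2*u*(u + 5) = 0. The curves meet at u = -5, 0.
On [-5, 0], w = -u**2 + 3*u + 1 is on top; that piece has area ∫[-5,0] (-(2*u**2 + 10*u)) du = 125/3.

125/3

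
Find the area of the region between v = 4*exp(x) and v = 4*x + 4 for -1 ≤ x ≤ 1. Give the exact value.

-8 - 4*exp(-1) + 4*exp(1)

On [-1, 1], (4*exp(x)) - (4*x + 4) = -4*x + 4*exp(x) - 4 is ≥ 0 throughout, so the area is a single integral of |-4*x + 4*exp(x) - 4|.
∫[-1,1] (-4*x + 4*exp(x) - 4) dx = -8 - 4*exp(-1) + 4*exp(1).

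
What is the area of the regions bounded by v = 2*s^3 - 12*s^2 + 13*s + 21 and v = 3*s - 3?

Set the curves equal: 2*s^3 - 12*s^2 + 13*s + 21 = 3*s - 3, so 2*s^3 - 12*s^2 + 10*s + 24 = 0, which factors as 2*(s - 4)*(s - 3)*(s + 1) = 0. The curves meet at s = -1, 3, 4.
On [-1, 3], v = 2*s^3 - 12*s^2 + 13*s + 21 is on top; that piece has area ∫[-1,3] (2*s^3 - 12*s^2 + 10*s + 24) ds = 64.
On [3, 4], v = 3*s - 3 is on top; that piece has area ∫[3,4] (-(2*s^3 - 12*s^2 + 10*s + 24)) ds = 3/2.
Total enclosed area = 64 + 3/2 = 131/2.

131/2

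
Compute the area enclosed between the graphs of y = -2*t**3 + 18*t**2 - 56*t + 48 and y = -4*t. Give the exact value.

Set the curves equal: -2*t**3 + 18*t**2 - 56*t + 48 = -4*t, so -2*t**3 + 18*t**2 - 52*t + 48 = 0, which factors as -2*(t - 4)*(t - 3)*(t - 2) = 0. The curves meet at t = 2, 3, 4.
On [2, 3], y = -4*t is on top; that piece has area ∫[2,3] (-(-2*t**3 + 18*t**2 - 52*t + 48)) dt = 1/2.
On [3, 4], y = -2*t**3 + 18*t**2 - 56*t + 48 is on top; that piece has area ∫[3,4] (-2*t**3 + 18*t**2 - 52*t + 48) dt = 1/2.
Total enclosed area = 1/2 + 1/2 = 1.

1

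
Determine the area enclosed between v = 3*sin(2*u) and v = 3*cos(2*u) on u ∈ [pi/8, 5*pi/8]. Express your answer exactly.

3*sqrt(2)

On [pi/8, 5*pi/8], (3*sin(2*u)) - (3*cos(2*u)) = 3*sin(2*u) - 3*cos(2*u) is ≥ 0 throughout, so the area is a single integral of |3*sin(2*u) - 3*cos(2*u)|.
∫[pi/8,5*pi/8] (3*sin(2*u) - 3*cos(2*u)) du = 3*sqrt(2).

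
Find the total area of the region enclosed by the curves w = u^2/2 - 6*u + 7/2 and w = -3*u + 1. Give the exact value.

Set the curves equal: u^2/2 - 6*u + 7/2 = -3*u + 1, so u^2/2 - 3*u + 5/2 = 0, which factors as (u - 5)*(u - 1)/2 = 0. The curves meet at u = 1, 5.
On [1, 5], w = -3*u + 1 is on top; that piece has area ∫[1,5] (-(u^2/2 - 3*u + 5/2)) du = 16/3.

16/3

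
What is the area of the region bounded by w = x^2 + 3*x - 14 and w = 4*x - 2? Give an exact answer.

343/6

Set the curves equal: x^2 + 3*x - 14 = 4*x - 2, so x^2 - x - 12 = 0, which factors as (x - 4)*(x + 3) = 0. The curves meet at x = -3, 4.
On [-3, 4], w = 4*x - 2 is on top; that piece has area ∫[-3,4] (-(x^2 - x - 12)) dx = 343/6.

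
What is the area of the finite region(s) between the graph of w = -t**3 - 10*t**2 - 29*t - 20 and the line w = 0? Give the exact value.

The curve meets the t-axis where -t**3 - 10*t**2 - 29*t - 20 = 0, i.e. -(t + 1)*(t + 4)*(t + 5) = 0, at t = -5, -4, -1.
On [-5, -4] the curve lies below the axis; ∫[-5,-4] (-t**3 - 10*t**2 - 29*t - 20) dt = -7/12, giving area 7/12.
On [-4, -1] the curve lies above the axis; ∫[-4,-1] (-t**3 - 10*t**2 - 29*t - 20) dt = 45/4, giving area 45/4.
Total area = 7/12 + 45/4 = 71/6.

71/6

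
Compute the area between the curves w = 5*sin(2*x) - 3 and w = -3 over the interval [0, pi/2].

On [0, pi/2], (5*sin(2*x) - 3) - (-3) = 5*sin(2*x) is ≥ 0 throughout, so the area is a single integral of |5*sin(2*x)|.
∫[0,pi/2] (5*sin(2*x)) dx = 5.

5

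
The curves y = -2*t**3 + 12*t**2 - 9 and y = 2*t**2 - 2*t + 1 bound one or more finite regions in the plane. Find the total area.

296/3

Set the curves equal: -2*t**3 + 12*t**2 - 9 = 2*t**2 - 2*t + 1, so -2*t**3 + 10*t**2 + 2*t - 10 = 0, which factors as -2*(t - 5)*(t - 1)*(t + 1) = 0. The curves meet at t = -1, 1, 5.
On [-1, 1], y = 2*t**2 - 2*t + 1 is on top; that piece has area ∫[-1,1] (-(-2*t**3 + 10*t**2 + 2*t - 10)) dt = 40/3.
On [1, 5], y = -2*t**3 + 12*t**2 - 9 is on top; that piece has area ∫[1,5] (-2*t**3 + 10*t**2 + 2*t - 10) dt = 256/3.
Total enclosed area = 40/3 + 256/3 = 296/3.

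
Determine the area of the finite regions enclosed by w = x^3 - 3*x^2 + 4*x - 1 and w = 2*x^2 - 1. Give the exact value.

Set the curves equal: x^3 - 3*x^2 + 4*x - 1 = 2*x^2 - 1, so x^3 - 5*x^2 + 4*x = 0, which factors as x*(x - 4)*(x - 1) = 0. The curves meet at x = 0, 1, 4.
On [0, 1], w = x^3 - 3*x^2 + 4*x - 1 is on top; that piece has area ∫[0,1] (x^3 - 5*x^2 + 4*x) dx = 7/12.
On [1, 4], w = 2*x^2 - 1 is on top; that piece has area ∫[1,4] (-(x^3 - 5*x^2 + 4*x)) dx = 45/4.
Total enclosed area = 7/12 + 45/4 = 71/6.

71/6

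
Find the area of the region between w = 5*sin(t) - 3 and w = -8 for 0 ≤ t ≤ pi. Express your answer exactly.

On [0, pi], (5*sin(t) - 3) - (-8) = 5*sin(t) + 5 is ≥ 0 throughout, so the area is a single integral of |5*sin(t) + 5|.
∫[0,pi] (5*sin(t) + 5) dt = 10 + 5*pi.

10 + 5*pi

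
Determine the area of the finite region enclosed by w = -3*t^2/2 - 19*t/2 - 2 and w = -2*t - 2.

Set the curves equal: -3*t^2/2 - 19*t/2 - 2 = -2*t - 2, so -3*t^2/2 - 15*t/2 = 0, which factors as -3*t*(t + 5)/2 = 0. The curves meet at t = -5, 0.
On [-5, 0], w = -3*t^2/2 - 19*t/2 - 2 is on top; that piece has area ∫[-5,0] (-3*t^2/2 - 15*t/2) dt = 125/4.

125/4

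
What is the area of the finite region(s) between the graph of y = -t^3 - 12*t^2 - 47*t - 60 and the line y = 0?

The curve meets the t-axis where -t^3 - 12*t^2 - 47*t - 60 = 0, i.e. -(t + 3)*(t + 4)*(t + 5) = 0, at t = -5, -4, -3.
On [-5, -4] the curve lies below the axis; ∫[-5,-4] (-t^3 - 12*t^2 - 47*t - 60) dt = -1/4, giving area 1/4.
On [-4, -3] the curve lies above the axis; ∫[-4,-3] (-t^3 - 12*t^2 - 47*t - 60) dt = 1/4, giving area 1/4.
Total area = 1/4 + 1/4 = 1/2.

1/2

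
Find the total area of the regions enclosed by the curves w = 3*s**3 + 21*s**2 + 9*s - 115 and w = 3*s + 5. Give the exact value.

Set the curves equal: 3*s**3 + 21*s**2 + 9*s - 115 = 3*s + 5, so 3*s**3 + 21*s**2 + 6*s - 120 = 0, which factors as 3*(s - 2)*(s + 4)*(s + 5) = 0. The curves meet at s = -5, -4, 2.
On [-5, -4], w = 3*s**3 + 21*s**2 + 9*s - 115 is on top; that piece has area ∫[-5,-4] (3*s**3 + 21*s**2 + 6*s - 120) ds = 13/4.
On [-4, 2], w = 3*s + 5 is on top; that piece has area ∫[-4,2] (-(3*s**3 + 21*s**2 + 6*s - 120)) ds = 432.
Total enclosed area = 13/4 + 432 = 1741/4.

1741/4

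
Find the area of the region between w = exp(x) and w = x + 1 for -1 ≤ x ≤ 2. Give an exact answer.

-9/2 - exp(-1) + exp(2)

On [-1, 2], (exp(x)) - (x + 1) = -x + exp(x) - 1 is ≥ 0 throughout, so the area is a single integral of |-x + exp(x) - 1|.
∫[-1,2] (-x + exp(x) - 1) dx = -9/2 - exp(-1) + exp(2).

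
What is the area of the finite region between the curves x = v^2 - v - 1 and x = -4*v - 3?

1/6

Both boundary curves give x as a function of v, so integrate with respect to v. Setting them equal: v^2 + 3*v + 2 = 0, i.e. (v + 1)*(v + 2) = 0, so they meet at v = -2, -1.
For v in [-2, -1], x = v^2 - v - 1 is on the left; area = ∫[-2,-1] (-(v^2 + 3*v + 2)) dv = 1/6.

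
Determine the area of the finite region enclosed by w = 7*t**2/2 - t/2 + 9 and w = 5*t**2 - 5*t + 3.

Set the curves equal: 7*t**2/2 - t/2 + 9 = 5*t**2 - 5*t + 3, so -3*t**2/2 + 9*t/2 + 6 = 0, which factors as -3*(t - 4)*(t + 1)/2 = 0. The curves meet at t = -1, 4.
On [-1, 4], w = 7*t**2/2 - t/2 + 9 is on top; that piece has area ∫[-1,4] (-3*t**2/2 + 9*t/2 + 6) dt = 125/4.

125/4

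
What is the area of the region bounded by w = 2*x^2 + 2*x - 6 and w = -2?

9

Set the curves equal: 2*x^2 + 2*x - 6 = -2, so 2*x^2 + 2*x - 4 = 0, which factors as 2*(x - 1)*(x + 2) = 0. The curves meet at x = -2, 1.
On [-2, 1], w = -2 is on top; that piece has area ∫[-2,1] (-(2*x^2 + 2*x - 4)) dx = 9.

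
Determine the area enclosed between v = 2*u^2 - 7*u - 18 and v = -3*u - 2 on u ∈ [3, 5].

The difference (2*u^2 - 7*u - 18) - (-3*u - 2) = 2*u^2 - 4*u - 16 changes sign at u = 4 inside [3, 5], so split the integral there.
∫[3,4] (2*u^2 - 4*u - 16) du = -16/3; the area of that piece is 16/3.
∫[4,5] (2*u^2 - 4*u - 16) du = 20/3.
Total area = 16/3 + 20/3 = 12.

12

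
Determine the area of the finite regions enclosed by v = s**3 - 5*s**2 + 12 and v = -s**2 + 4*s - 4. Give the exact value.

148/3

Set the curves equal: s**3 - 5*s**2 + 12 = -s**2 + 4*s - 4, so s**3 - 4*s**2 - 4*s + 16 = 0, which factors as (s - 4)*(s - 2)*(s + 2) = 0. The curves meet at s = -2, 2, 4.
On [-2, 2], v = s**3 - 5*s**2 + 12 is on top; that piece has area ∫[-2,2] (s**3 - 4*s**2 - 4*s + 16) ds = 128/3.
On [2, 4], v = -s**2 + 4*s - 4 is on top; that piece has area ∫[2,4] (-(s**3 - 4*s**2 - 4*s + 16)) ds = 20/3.
Total enclosed area = 128/3 + 20/3 = 148/3.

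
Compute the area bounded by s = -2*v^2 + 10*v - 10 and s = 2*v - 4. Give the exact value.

8/3

Both boundary curves give s as a function of v, so integrate with respect to v. Setting them equal: -2*v^2 + 8*v - 6 = 0, i.e. -2*(v - 3)*(v - 1) = 0, so they meet at v = 1, 3.
For v in [1, 3], s = -2*v^2 + 10*v - 10 is on the right; area = ∫[1,3] (-2*v^2 + 8*v - 6) dv = 8/3.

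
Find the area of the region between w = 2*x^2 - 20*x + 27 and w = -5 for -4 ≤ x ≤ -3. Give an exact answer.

On [-4, -3], (2*x^2 - 20*x + 27) - (-5) = 2*x^2 - 20*x + 32 is ≥ 0 throughout, so the area is a single integral of |2*x^2 - 20*x + 32|.
∫[-4,-3] (2*x^2 - 20*x + 32) dx = 380/3.

380/3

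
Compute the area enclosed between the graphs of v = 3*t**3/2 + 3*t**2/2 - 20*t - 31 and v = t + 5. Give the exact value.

Set the curves equal: 3*t**3/2 + 3*t**2/2 - 20*t - 31 = t + 5, so 3*t**3/2 + 3*t**2/2 - 21*t - 36 = 0, which factors as 3*(t - 4)*(t + 2)*(t + 3)/2 = 0. The curves meet at t = -3, -2, 4.
On [-3, -2], v = 3*t**3/2 + 3*t**2/2 - 20*t - 31 is on top; that piece has area ∫[-3,-2] (3*t**3/2 + 3*t**2/2 - 21*t - 36) dt = 13/8.
On [-2, 4], v = t + 5 is on top; that piece has area ∫[-2,4] (-(3*t**3/2 + 3*t**2/2 - 21*t - 36)) dt = 216.
Total enclosed area = 13/8 + 216 = 1741/8.

1741/8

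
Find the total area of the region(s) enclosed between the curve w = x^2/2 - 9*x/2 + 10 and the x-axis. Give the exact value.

The curve meets the x-axis where x^2/2 - 9*x/2 + 10 = 0, i.e. (x - 5)*(x - 4)/2 = 0, at x = 4, 5.
On [4, 5] the curve lies below the axis; ∫[4,5] (x^2/2 - 9*x/2 + 10) dx = -1/12, giving area 1/12.

1/12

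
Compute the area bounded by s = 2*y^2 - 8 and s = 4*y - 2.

64/3

Both boundary curves give s as a function of y, so integrate with respect to y. Setting them equal: 2*y^2 - 4*y - 6 = 0, i.e. 2*(y - 3)*(y + 1) = 0, so they meet at y = -1, 3.
For y in [-1, 3], s = 2*y^2 - 8 is on the left; area = ∫[-1,3] (-(2*y^2 - 4*y - 6)) dy = 64/3.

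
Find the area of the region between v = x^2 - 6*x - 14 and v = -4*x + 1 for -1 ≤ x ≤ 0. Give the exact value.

41/3

On [-1, 0], (x^2 - 6*x - 14) - (-4*x + 1) = x^2 - 2*x - 15 is ≤ 0 throughout, so the area is a single integral of |x^2 - 2*x - 15|.
∫[-1,0] (x^2 - 2*x - 15) dx = -41/3; the area of that piece is 41/3.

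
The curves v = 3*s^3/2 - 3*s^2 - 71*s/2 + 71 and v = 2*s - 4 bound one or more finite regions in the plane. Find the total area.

2459/4

Set the curves equal: 3*s^3/2 - 3*s^2 - 71*s/2 + 71 = 2*s - 4, so 3*s^3/2 - 3*s^2 - 75*s/2 + 75 = 0, which factors as 3*(s - 5)*(s - 2)*(s + 5)/2 = 0. The curves meet at s = -5, 2, 5.
On [-5, 2], v = 3*s^3/2 - 3*s^2 - 71*s/2 + 71 is on top; that piece has area ∫[-5,2] (3*s^3/2 - 3*s^2 - 75*s/2 + 75) ds = 4459/8.
On [2, 5], v = 2*s - 4 is on top; that piece has area ∫[2,5] (-(3*s^3/2 - 3*s^2 - 75*s/2 + 75)) ds = 459/8.
Total enclosed area = 4459/8 + 459/8 = 2459/4.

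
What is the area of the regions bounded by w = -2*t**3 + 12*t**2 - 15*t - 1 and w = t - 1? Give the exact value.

Set the curves equal: -2*t**3 + 12*t**2 - 15*t - 1 = t - 1, so -2*t**3 + 12*t**2 - 16*t = 0, which factors as -2*t*(t - 4)*(t - 2) = 0. The curves meet at t = 0, 2, 4.
On [0, 2], w = t - 1 is on top; that piece has area ∫[0,2] (-(-2*t**3 + 12*t**2 - 16*t)) dt = 8.
On [2, 4], w = -2*t**3 + 12*t**2 - 15*t - 1 is on top; that piece has area ∫[2,4] (-2*t**3 + 12*t**2 - 16*t) dt = 8.
Total enclosed area = 8 + 8 = 16.

16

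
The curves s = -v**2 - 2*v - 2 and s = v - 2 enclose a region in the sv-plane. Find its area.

Both boundary curves give s as a function of v, so integrate with respect to v. Setting them equal: -v**2 - 3*v = 0, i.e. -v*(v + 3) = 0, so they meet at v = -3, 0.
For v in [-3, 0], s = -v**2 - 2*v - 2 is on the right; area = ∫[-3,0] (-v**2 - 3*v) dv = 9/2.

9/2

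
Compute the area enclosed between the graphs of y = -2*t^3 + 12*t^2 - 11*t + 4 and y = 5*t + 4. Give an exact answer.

Set the curves equal: -2*t^3 + 12*t^2 - 11*t + 4 = 5*t + 4, so -2*t^3 + 12*t^2 - 16*t = 0, which factors as -2*t*(t - 4)*(t - 2) = 0. The curves meet at t = 0, 2, 4.
On [0, 2], y = 5*t + 4 is on top; that piece has area ∫[0,2] (-(-2*t^3 + 12*t^2 - 16*t)) dt = 8.
On [2, 4], y = -2*t^3 + 12*t^2 - 11*t + 4 is on top; that piece has area ∫[2,4] (-2*t^3 + 12*t^2 - 16*t) dt = 8.
Total enclosed area = 8 + 8 = 16.

16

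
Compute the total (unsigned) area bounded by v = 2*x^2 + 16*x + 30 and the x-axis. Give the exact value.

The curve meets the x-axis where 2*x^2 + 16*x + 30 = 0, i.e. 2*(x + 3)*(x + 5) = 0, at x = -5, -3.
On [-5, -3] the curve lies below the axis; ∫[-5,-3] (2*x^2 + 16*x + 30) dx = -8/3, giving area 8/3.

8/3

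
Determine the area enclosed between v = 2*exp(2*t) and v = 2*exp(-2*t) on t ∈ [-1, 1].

-4 + 2*exp(-2) + 2*exp(2)

The difference (2*exp(2*t)) - (2*exp(-2*t)) = 2*exp(2*t) - 2*exp(-2*t) changes sign at t = 0 inside [-1, 1], so split the integral there.
∫[-1,0] (2*exp(2*t) - 2*exp(-2*t)) dt = -exp(2) - exp(-2) + 2; the area of that piece is -2 + exp(-2) + exp(2).
∫[0,1] (2*exp(2*t) - 2*exp(-2*t)) dt = -2 + exp(-2) + exp(2).
Total area = (-2 + exp(-2) + exp(2)) + (-2 + exp(-2) + exp(2)) = -4 + 2*exp(-2) + 2*exp(2).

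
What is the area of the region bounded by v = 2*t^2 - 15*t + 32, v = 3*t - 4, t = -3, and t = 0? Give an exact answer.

On [-3, 0], (2*t^2 - 15*t + 32) - (3*t - 4) = 2*t^2 - 18*t + 36 is ≥ 0 throughout, so the area is a single integral of |2*t^2 - 18*t + 36|.
∫[-3,0] (2*t^2 - 18*t + 36) dt = 207.

207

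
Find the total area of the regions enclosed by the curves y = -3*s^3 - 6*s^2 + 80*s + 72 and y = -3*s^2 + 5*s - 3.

Set the curves equal: -3*s^3 - 6*s^2 + 80*s + 72 = -3*s^2 + 5*s - 3, so -3*s^3 - 3*s^2 + 75*s + 75 = 0, which factors as -3*(s - 5)*(s + 1)*(s + 5) = 0. The curves meet at s = -5, -1, 5.
On [-5, -1], y = -3*s^2 + 5*s - 3 is on top; that piece has area ∫[-5,-1] (-(-3*s^3 - 3*s^2 + 75*s + 75)) ds = 256.
On [-1, 5], y = -3*s^3 - 6*s^2 + 80*s + 72 is on top; that piece has area ∫[-1,5] (-3*s^3 - 3*s^2 + 75*s + 75) ds = 756.
Total enclosed area = 256 + 756 = 1012.

1012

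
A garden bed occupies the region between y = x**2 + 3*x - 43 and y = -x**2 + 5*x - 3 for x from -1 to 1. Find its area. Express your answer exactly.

On [-1, 1], (x**2 + 3*x - 43) - (-x**2 + 5*x - 3) = 2*x**2 - 2*x - 40 is ≤ 0 throughout, so the area is a single integral of |2*x**2 - 2*x - 40|.
∫[-1,1] (2*x**2 - 2*x - 40) dx = -236/3; the area of that piece is 236/3.

236/3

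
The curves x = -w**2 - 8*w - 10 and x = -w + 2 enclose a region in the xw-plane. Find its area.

1/6

Both boundary curves give x as a function of w, so integrate with respect to w. Setting them equal: -w**2 - 7*w - 12 = 0, i.e. -(w + 3)*(w + 4) = 0, so they meet at w = -4, -3.
For w in [-4, -3], x = -w**2 - 8*w - 10 is on the right; area = ∫[-4,-3] (-w**2 - 7*w - 12) dw = 1/6.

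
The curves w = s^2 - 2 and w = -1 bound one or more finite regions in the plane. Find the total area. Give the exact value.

Set the curves equal: s^2 - 2 = -1, so s^2 - 1 = 0, which factors as (s - 1)*(s + 1) = 0. The curves meet at s = -1, 1.
On [-1, 1], w = -1 is on top; that piece has area ∫[-1,1] (-(s^2 - 1)) ds = 4/3.

4/3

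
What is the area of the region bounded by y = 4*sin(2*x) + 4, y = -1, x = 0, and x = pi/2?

On [0, pi/2], (4*sin(2*x) + 4) - (-1) = 4*sin(2*x) + 5 is ≥ 0 throughout, so the area is a single integral of |4*sin(2*x) + 5|.
∫[0,pi/2] (4*sin(2*x) + 5) dx = 4 + 5*pi/2.

4 + 5*pi/2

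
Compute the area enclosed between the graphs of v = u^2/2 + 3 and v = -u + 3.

2/3

Set the curves equal: u^2/2 + 3 = -u + 3, so u^2/2 + u = 0, which factors as u*(u + 2)/2 = 0. The curves meet at u = -2, 0.
On [-2, 0], v = -u + 3 is on top; that piece has area ∫[-2,0] (-(u^2/2 + u)) du = 2/3.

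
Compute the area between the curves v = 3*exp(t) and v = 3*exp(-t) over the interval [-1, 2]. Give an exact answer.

The difference (3*exp(t)) - (3*exp(-t)) = 3*exp(t) - 3*exp(-t) changes sign at t = 0 inside [-1, 2], so split the integral there.
∫[-1,0] (3*exp(t) - 3*exp(-t)) dt = -3*exp(1) - 3*exp(-1) + 6; the area of that piece is -6 + 3*exp(-1) + 3*exp(1).
∫[0,2] (3*exp(t) - 3*exp(-t)) dt = -6 + 3*exp(-2) + 3*exp(2).
Total area = (-6 + 3*exp(-1) + 3*exp(1)) + (-6 + 3*exp(-2) + 3*exp(2)) = -12 + 3*exp(-2) + 3*exp(-1) + 3*exp(1) + 3*exp(2).

-12 + 3*exp(-2) + 3*exp(-1) + 3*exp(1) + 3*exp(2)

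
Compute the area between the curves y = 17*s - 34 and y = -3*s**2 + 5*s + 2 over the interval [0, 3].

The difference (17*s - 34) - (-3*s**2 + 5*s + 2) = 3*s**2 + 12*s - 36 changes sign at s = 2 inside [0, 3], so split the integral there.
∫[0,2] (3*s**2 + 12*s - 36) ds = -40; the area of that piece is 40.
∫[2,3] (3*s**2 + 12*s - 36) ds = 13.
Total area = 40 + 13 = 53.

53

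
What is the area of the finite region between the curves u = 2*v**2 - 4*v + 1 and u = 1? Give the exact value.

8/3

Both boundary curves give u as a function of v, so integrate with respect to v. Setting them equal: 2*v**2 - 4*v = 0, i.e. 2*v*(v - 2) = 0, so they meet at v = 0, 2.
For v in [0, 2], u = 2*v**2 - 4*v + 1 is on the left; area = ∫[0,2] (-(2*v**2 - 4*v)) dv = 8/3.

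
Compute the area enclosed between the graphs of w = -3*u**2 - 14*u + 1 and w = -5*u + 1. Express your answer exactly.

27/2

Set the curves equal: -3*u**2 - 14*u + 1 = -5*u + 1, so -3*u**2 - 9*u = 0, which factors as -3*u*(u + 3) = 0. The curves meet at u = -3, 0.
On [-3, 0], w = -3*u**2 - 14*u + 1 is on top; that piece has area ∫[-3,0] (-3*u**2 - 9*u) du = 27/2.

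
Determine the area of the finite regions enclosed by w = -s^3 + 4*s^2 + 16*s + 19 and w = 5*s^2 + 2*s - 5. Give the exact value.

Set the curves equal: -s^3 + 4*s^2 + 16*s + 19 = 5*s^2 + 2*s - 5, so -s^3 - s^2 + 14*s + 24 = 0, which factors as -(s - 4)*(s + 2)*(s + 3) = 0. The curves meet at s = -3, -2, 4.
On [-3, -2], w = 5*s^2 + 2*s - 5 is on top; that piece has area ∫[-3,-2] (-(-s^3 - s^2 + 14*s + 24)) ds = 13/12.
On [-2, 4], w = -s^3 + 4*s^2 + 16*s + 19 is on top; that piece has area ∫[-2,4] (-s^3 - s^2 + 14*s + 24) ds = 144.
Total enclosed area = 13/12 + 144 = 1741/12.

1741/12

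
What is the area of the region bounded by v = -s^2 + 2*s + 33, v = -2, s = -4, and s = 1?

415/3

On [-4, 1], (-s^2 + 2*s + 33) - (-2) = -s^2 + 2*s + 35 is ≥ 0 throughout, so the area is a single integral of |-s^2 + 2*s + 35|.
∫[-4,1] (-s^2 + 2*s + 35) ds = 415/3.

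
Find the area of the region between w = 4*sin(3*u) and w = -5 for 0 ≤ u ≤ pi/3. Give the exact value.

8/3 + 5*pi/3

On [0, pi/3], (4*sin(3*u)) - (-5) = 4*sin(3*u) + 5 is ≥ 0 throughout, so the area is a single integral of |4*sin(3*u) + 5|.
∫[0,pi/3] (4*sin(3*u) + 5) du = 8/3 + 5*pi/3.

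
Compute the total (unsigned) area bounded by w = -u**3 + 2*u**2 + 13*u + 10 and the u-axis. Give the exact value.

1741/12

The curve meets the u-axis where -u**3 + 2*u**2 + 13*u + 10 = 0, i.e. -(u - 5)*(u + 1)*(u + 2) = 0, at u = -2, -1, 5.
On [-2, -1] the curve lies below the axis; ∫[-2,-1] (-u**3 + 2*u**2 + 13*u + 10) du = -13/12, giving area 13/12.
On [-1, 5] the curve lies above the axis; ∫[-1,5] (-u**3 + 2*u**2 + 13*u + 10) du = 144, giving area 144.
Total area = 13/12 + 144 = 1741/12.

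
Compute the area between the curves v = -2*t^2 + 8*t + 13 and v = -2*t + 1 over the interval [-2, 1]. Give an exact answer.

91/3

The difference (-2*t^2 + 8*t + 13) - (-2*t + 1) = -2*t^2 + 10*t + 12 changes sign at t = -1 inside [-2, 1], so split the integral there.
∫[-2,-1] (-2*t^2 + 10*t + 12) dt = -23/3; the area of that piece is 23/3.
∫[-1,1] (-2*t^2 + 10*t + 12) dt = 68/3.
Total area = 23/3 + 68/3 = 91/3.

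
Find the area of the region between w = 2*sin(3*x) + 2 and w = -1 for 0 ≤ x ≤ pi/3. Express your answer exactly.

On [0, pi/3], (2*sin(3*x) + 2) - (-1) = 2*sin(3*x) + 3 is ≥ 0 throughout, so the area is a single integral of |2*sin(3*x) + 3|.
∫[0,pi/3] (2*sin(3*x) + 3) dx = 4/3 + pi.

4/3 + pi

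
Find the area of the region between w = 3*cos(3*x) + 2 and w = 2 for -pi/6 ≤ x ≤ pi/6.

2

On [-pi/6, pi/6], (3*cos(3*x) + 2) - (2) = 3*cos(3*x) is ≥ 0 throughout, so the area is a single integral of |3*cos(3*x)|.
∫[-pi/6,pi/6] (3*cos(3*x)) dx = 2.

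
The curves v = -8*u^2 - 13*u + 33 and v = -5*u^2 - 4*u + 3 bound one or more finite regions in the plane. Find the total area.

Set the curves equal: -8*u^2 - 13*u + 33 = -5*u^2 - 4*u + 3, so -3*u^2 - 9*u + 30 = 0, which factors as -3*(u - 2)*(u + 5) = 0. The curves meet at u = -5, 2.
On [-5, 2], v = -8*u^2 - 13*u + 33 is on top; that piece has area ∫[-5,2] (-3*u^2 - 9*u + 30) du = 343/2.

343/2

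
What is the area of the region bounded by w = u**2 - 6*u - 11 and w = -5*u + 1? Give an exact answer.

Set the curves equal: u**2 - 6*u - 11 = -5*u + 1, so u**2 - u - 12 = 0, which factors as (u - 4)*(u + 3) = 0. The curves meet at u = -3, 4.
On [-3, 4], w = -5*u + 1 is on top; that piece has area ∫[-3,4] (-(u**2 - u - 12)) du = 343/6.

343/6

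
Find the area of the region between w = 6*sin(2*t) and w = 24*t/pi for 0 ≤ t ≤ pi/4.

3 - 3*pi/4

On [0, pi/4], (6*sin(2*t)) - (24*t/pi) = -24*t/pi + 6*sin(2*t) is ≥ 0 throughout, so the area is a single integral of |-24*t/pi + 6*sin(2*t)|.
∫[0,pi/4] (-24*t/pi + 6*sin(2*t)) dt = 3 - 3*pi/4.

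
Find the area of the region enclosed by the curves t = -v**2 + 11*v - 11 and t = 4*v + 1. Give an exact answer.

Both boundary curves give t as a function of v, so integrate with respect to v. Setting them equal: -v**2 + 7*v - 12 = 0, i.e. -(v - 4)*(v - 3) = 0, so they meet at v = 3, 4.
For v in [3, 4], t = -v**2 + 11*v - 11 is on the right; area = ∫[3,4] (-v**2 + 7*v - 12) dv = 1/6.

1/6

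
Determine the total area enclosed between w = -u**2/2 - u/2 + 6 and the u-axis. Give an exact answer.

The curve meets the u-axis where -u**2/2 - u/2 + 6 = 0, i.e. -(u - 3)*(u + 4)/2 = 0, at u = -4, 3.
On [-4, 3] the curve lies above the axis; ∫[-4,3] (-u**2/2 - u/2 + 6) du = 343/12, giving area 343/12.

343/12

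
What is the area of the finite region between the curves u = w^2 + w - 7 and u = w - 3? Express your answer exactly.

32/3

Both boundary curves give u as a function of w, so integrate with respect to w. Setting them equal: w^2 - 4 = 0, i.e. (w - 2)*(w + 2) = 0, so they meet at w = -2, 2.
For w in [-2, 2], u = w^2 + w - 7 is on the left; area = ∫[-2,2] (-(w^2 - 4)) dw = 32/3.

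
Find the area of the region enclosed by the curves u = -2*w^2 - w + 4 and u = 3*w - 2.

64/3

Both boundary curves give u as a function of w, so integrate with respect to w. Setting them equal: -2*w^2 - 4*w + 6 = 0, i.e. -2*(w - 1)*(w + 3) = 0, so they meet at w = -3, 1.
For w in [-3, 1], u = -2*w^2 - w + 4 is on the right; area = ∫[-3,1] (-2*w^2 - 4*w + 6) dw = 64/3.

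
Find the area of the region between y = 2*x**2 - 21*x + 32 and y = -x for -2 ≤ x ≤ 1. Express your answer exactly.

On [-2, 1], (2*x**2 - 21*x + 32) - (-x) = 2*x**2 - 20*x + 32 is ≥ 0 throughout, so the area is a single integral of |2*x**2 - 20*x + 32|.
∫[-2,1] (2*x**2 - 20*x + 32) dx = 132.

132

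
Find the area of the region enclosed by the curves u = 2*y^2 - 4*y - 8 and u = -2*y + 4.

125/3

Both boundary curves give u as a function of y, so integrate with respect to y. Setting them equal: 2*y^2 - 2*y - 12 = 0, i.e. 2*(y - 3)*(y + 2) = 0, so they meet at y = -2, 3.
For y in [-2, 3], u = 2*y^2 - 4*y - 8 is on the left; area = ∫[-2,3] (-(2*y^2 - 2*y - 12)) dy = 125/3.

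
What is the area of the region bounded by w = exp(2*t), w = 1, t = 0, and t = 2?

-5/2 + exp(4)/2

On [0, 2], (exp(2*t)) - (1) = exp(2*t) - 1 is ≥ 0 throughout, so the area is a single integral of |exp(2*t) - 1|.
∫[0,2] (exp(2*t) - 1) dt = -5/2 + exp(4)/2.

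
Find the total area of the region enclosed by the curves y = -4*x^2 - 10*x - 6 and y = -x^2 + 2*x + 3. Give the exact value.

4

Set the curves equal: -4*x^2 - 10*x - 6 = -x^2 + 2*x + 3, so -3*x^2 - 12*x - 9 = 0, which factors as -3*(x + 1)*(x + 3) = 0. The curves meet at x = -3, -1.
On [-3, -1], y = -4*x^2 - 10*x - 6 is on top; that piece has area ∫[-3,-1] (-3*x^2 - 12*x - 9) dx = 4.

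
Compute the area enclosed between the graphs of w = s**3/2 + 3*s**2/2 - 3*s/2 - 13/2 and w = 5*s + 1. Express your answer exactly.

64

Set the curves equal: s**3/2 + 3*s**2/2 - 3*s/2 - 13/2 = 5*s + 1, so s**3/2 + 3*s**2/2 - 13*s/2 - 15/2 = 0, which factors as (s - 3)*(s + 1)*(s + 5)/2 = 0. The curves meet at s = -5, -1, 3.
On [-5, -1], w = s**3/2 + 3*s**2/2 - 3*s/2 - 13/2 is on top; that piece has area ∫[-5,-1] (s**3/2 + 3*s**2/2 - 13*s/2 - 15/2) ds = 32.
On [-1, 3], w = 5*s + 1 is on top; that piece has area ∫[-1,3] (-(s**3/2 + 3*s**2/2 - 13*s/2 - 15/2)) ds = 32.
Total enclosed area = 32 + 32 = 64.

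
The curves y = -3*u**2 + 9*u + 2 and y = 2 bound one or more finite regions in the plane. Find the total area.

Set the curves equal: -3*u**2 + 9*u + 2 = 2, so -3*u**2 + 9*u = 0, which factors as -3*u*(u - 3) = 0. The curves meet at u = 0, 3.
On [0, 3], y = -3*u**2 + 9*u + 2 is on top; that piece has area ∫[0,3] (-3*u**2 + 9*u) du = 27/2.

27/2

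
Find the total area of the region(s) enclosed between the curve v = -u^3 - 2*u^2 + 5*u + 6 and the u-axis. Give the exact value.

253/12

The curve meets the u-axis where -u^3 - 2*u^2 + 5*u + 6 = 0, i.e. -(u - 2)*(u + 1)*(u + 3) = 0, at u = -3, -1, 2.
On [-3, -1] the curve lies below the axis; ∫[-3,-1] (-u^3 - 2*u^2 + 5*u + 6) du = -16/3, giving area 16/3.
On [-1, 2] the curve lies above the axis; ∫[-1,2] (-u^3 - 2*u^2 + 5*u + 6) du = 63/4, giving area 63/4.
Total area = 16/3 + 63/4 = 253/12.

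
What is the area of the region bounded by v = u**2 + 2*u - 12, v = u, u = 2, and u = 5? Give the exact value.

119/6

The difference (u**2 + 2*u - 12) - (u) = u**2 + u - 12 changes sign at u = 3 inside [2, 5], so split the integral there.
∫[2,3] (u**2 + u - 12) du = -19/6; the area of that piece is 19/6.
∫[3,5] (u**2 + u - 12) du = 50/3.
Total area = 19/6 + 50/3 = 119/6.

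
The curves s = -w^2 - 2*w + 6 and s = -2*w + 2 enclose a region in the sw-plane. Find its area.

Both boundary curves give s as a function of w, so integrate with respect to w. Setting them equal: -w^2 + 4 = 0, i.e. -(w - 2)*(w + 2) = 0, so they meet at w = -2, 2.
For w in [-2, 2], s = -w^2 - 2*w + 6 is on the right; area = ∫[-2,2] (-w^2 + 4) dw = 32/3.

32/3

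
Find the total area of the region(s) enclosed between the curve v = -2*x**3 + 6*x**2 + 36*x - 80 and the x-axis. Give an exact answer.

The curve meets the x-axis where -2*x**3 + 6*x**2 + 36*x - 80 = 0, i.e. -2*(x - 5)*(x - 2)*(x + 4) = 0, at x = -4, 2, 5.
On [-4, 2] the curve lies below the axis; ∫[-4,2] (-2*x**3 + 6*x**2 + 36*x - 80) dx = -432, giving area 432.
On [2, 5] the curve lies above the axis; ∫[2,5] (-2*x**3 + 6*x**2 + 36*x - 80) dx = 135/2, giving area 135/2.
Total area = 432 + 135/2 = 999/2.

999/2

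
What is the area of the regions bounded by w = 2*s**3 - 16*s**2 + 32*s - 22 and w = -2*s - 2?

71/3

Set the curves equal: 2*s**3 - 16*s**2 + 32*s - 22 = -2*s - 2, so 2*s**3 - 16*s**2 + 34*s - 20 = 0, which factors as 2*(s - 5)*(s - 2)*(s - 1) = 0. The curves meet at s = 1, 2, 5.
On [1, 2], w = 2*s**3 - 16*s**2 + 32*s - 22 is on top; that piece has area ∫[1,2] (2*s**3 - 16*s**2 + 34*s - 20) ds = 7/6.
On [2, 5], w = -2*s - 2 is on top; that piece has area ∫[2,5] (-(2*s**3 - 16*s**2 + 34*s - 20)) ds = 45/2.
Total enclosed area = 7/6 + 45/2 = 71/3.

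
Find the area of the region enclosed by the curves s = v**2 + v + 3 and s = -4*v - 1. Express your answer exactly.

Both boundary curves give s as a function of v, so integrate with respect to v. Setting them equal: v**2 + 5*v + 4 = 0, i.e. (v + 1)*(v + 4) = 0, so they meet at v = -4, -1.
For v in [-4, -1], s = v**2 + v + 3 is on the left; area = ∫[-4,-1] (-(v**2 + 5*v + 4)) dv = 9/2.

9/2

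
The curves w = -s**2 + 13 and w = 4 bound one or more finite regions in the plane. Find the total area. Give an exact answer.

36

Set the curves equal: -s**2 + 13 = 4, so -s**2 + 9 = 0, which factors as -(s - 3)*(s + 3) = 0. The curves meet at s = -3, 3.
On [-3, 3], w = -s**2 + 13 is on top; that piece has area ∫[-3,3] (-s**2 + 9) ds = 36.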